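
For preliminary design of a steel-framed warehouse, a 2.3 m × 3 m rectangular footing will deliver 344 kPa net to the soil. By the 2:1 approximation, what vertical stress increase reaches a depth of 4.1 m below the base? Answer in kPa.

By the 2:1 method the load spreads at 1 horizontal : 2 vertical, so at depth z the loaded area has grown by z in each plan dimension:
Δσ = qBL/((B+z)(L+z)) = 344×2.3×3/((2.3+4.1)(3+4.1)) = 52.236 kPa

Δσ_z ≈ 52.2 kPa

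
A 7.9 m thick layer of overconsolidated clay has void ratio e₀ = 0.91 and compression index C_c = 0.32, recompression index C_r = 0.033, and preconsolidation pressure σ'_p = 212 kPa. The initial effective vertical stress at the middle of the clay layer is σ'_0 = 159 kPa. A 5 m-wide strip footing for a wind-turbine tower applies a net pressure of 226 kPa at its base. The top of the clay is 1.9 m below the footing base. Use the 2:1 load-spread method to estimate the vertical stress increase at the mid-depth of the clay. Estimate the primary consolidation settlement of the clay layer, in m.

Mid-depth of clay below the footing base: z = 1.9 + 7.9/2 = 5.85 m.
Stress increase at mid-clay by the 2:1 spreading method:
Δσ = qB/(B+z) = 226×5/(5+5.85) = 104.15 kPa
Final effective stress: σ'_f = 159 + 104.15 = 263.15 kPa.
σ'_f = 263.15 > σ'_p = 212 kPa, so the stress path crosses the preconsolidation pressure — recompression up to σ'_p, then virgin compression beyond:
S_c = H/(1+e₀)·[C_r·log₁₀(σ'_p/σ'_0) + C_c·log₁₀(σ'_f/σ'_p)]
    = 7.9/1.91 × [0.033×log₁₀(212/159) + 0.32×log₁₀(263.15/212)]
    = 4.1361 × [0.004123 + 0.030038] = 0.1413 m

S_c ≈ 0.141 m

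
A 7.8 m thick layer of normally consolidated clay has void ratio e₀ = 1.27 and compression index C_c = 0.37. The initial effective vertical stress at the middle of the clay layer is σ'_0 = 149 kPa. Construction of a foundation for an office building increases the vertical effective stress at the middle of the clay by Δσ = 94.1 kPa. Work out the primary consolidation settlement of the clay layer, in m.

Final effective stress: σ'_f = σ'_0 + Δσ = 149 + 94.1 = 243.1 kPa.
Normally consolidated clay, so the full stress increment lies on the virgin compression line:
S_c = C_c·H/(1+e₀)·log₁₀(σ'_f/σ'_0) = 0.37×7.8/(1+1.27)×log₁₀(243.1/149)
    = 1.2714 × 0.2126 = 0.2703 m

S_c ≈ 0.27 m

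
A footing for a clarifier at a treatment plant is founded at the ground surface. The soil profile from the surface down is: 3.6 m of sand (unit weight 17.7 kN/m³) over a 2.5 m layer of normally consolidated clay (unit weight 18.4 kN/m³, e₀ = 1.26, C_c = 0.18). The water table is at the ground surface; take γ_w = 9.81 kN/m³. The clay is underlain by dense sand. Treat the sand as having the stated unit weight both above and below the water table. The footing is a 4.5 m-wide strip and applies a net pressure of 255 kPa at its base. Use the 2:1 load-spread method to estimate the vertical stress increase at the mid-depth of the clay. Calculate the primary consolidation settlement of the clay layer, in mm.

S_c ≈ 123 mm

Mid-depth of clay below the ground surface: z = 3.6 + 2.5/2 = 4.85 m.
Total vertical stress at mid-clay: σ_v = 17.7×3.6 + 18.4×1.25 = 86.72 kPa.
Pore pressure: u = 9.81×(4.85 − 0) = 47.578 kPa.
Initial effective stress: σ'_0 = σ_v − u = 86.72 − 47.578 = 39.142 kPa.
Stress increase at mid-clay by the 2:1 spreading method:
Δσ = qB/(B+z) = 255×4.5/(4.5+4.85) = 122.73 kPa
Final effective stress: σ'_f = σ'_0 + Δσ = 39.142 + 122.73 = 161.87 kPa.
Normally consolidated clay, so the full stress increment lies on the virgin compression line:
S_c = C_c·H/(1+e₀)·log₁₀(σ'_f/σ'_0) = 0.18×2.5/(1+1.26)×log₁₀(161.87/39.142)
    = 0.19912 × 0.61652 = 0.1228 m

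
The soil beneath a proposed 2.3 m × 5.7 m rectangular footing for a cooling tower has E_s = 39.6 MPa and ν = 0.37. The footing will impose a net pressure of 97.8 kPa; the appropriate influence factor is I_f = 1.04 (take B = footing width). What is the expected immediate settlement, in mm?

Immediate (elastic) settlement: S_e = q·B·(1−ν²)/E_s · I_f.
E_s = 39.6 MPa = 39600 kPa.
S_e = 97.8 × 2.3 × (1 − 0.37²) / 39600 × 1.04
    = 97.8 × 2.3 × 0.8631 / 39600 × 1.04
    = 0.005099 m = 5.099 mm

S_e ≈ 5.1 mm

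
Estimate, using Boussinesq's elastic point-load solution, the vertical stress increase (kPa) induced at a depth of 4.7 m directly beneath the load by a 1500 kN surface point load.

Δσ_z ≈ 32.4 kPa

Boussinesq vertical stress below a point load on an elastic half-space:
Δσ_z = 3P/(2πz²) · [1 + (r/z)²]^(−5/2)
r/z = 0/4.7 = 0; [1+(r/z)²]^(−5/2) = 1.
Δσ_z = 3×1500/(2π×4.7²) × 1 = 32.422 × 1 = 32.42 kPa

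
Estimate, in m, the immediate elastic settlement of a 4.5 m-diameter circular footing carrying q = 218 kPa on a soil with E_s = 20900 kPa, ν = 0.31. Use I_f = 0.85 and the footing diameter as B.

S_e ≈ 0.0361 m

Immediate (elastic) settlement: S_e = q·B·(1−ν²)/E_s · I_f.
S_e = 218 × 4.5 × (1 − 0.31²) / 20900 × 0.85
    = 218 × 4.5 × 0.9039 / 20900 × 0.85
    = 0.03606 m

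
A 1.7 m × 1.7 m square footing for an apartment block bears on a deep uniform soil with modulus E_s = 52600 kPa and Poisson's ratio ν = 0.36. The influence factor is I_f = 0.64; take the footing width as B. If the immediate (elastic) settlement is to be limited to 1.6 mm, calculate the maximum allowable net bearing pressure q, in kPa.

S_e = q·B·(1−ν²)/E_s · I_f  ⇒  q = S_e·E_s / (B·(1−ν²)·I_f).
q = 0.0016 × 52600 / (1.7 × 0.8704 × 0.64) = 88.87 kPa

q ≈ 88.9 kPa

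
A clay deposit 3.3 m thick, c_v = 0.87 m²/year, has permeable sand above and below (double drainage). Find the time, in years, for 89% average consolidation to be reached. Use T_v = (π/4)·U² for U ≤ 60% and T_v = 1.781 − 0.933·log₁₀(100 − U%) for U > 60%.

Drainage path length: H_d = H/2 = 1.65 m (double drainage).
U > 60%: T_v = 1.781 − 0.933·log₁₀(100 − 89) = 0.80938.
t = T_v·H_d²/c_v = 0.80938×1.65²/0.87 = 2.533 years.

t ≈ 2.53 years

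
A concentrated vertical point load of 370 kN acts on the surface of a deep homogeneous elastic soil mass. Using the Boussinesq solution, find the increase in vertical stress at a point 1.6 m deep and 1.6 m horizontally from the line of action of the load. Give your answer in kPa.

Boussinesq vertical stress below a point load on an elastic half-space:
Δσ_z = 3P/(2πz²) · [1 + (r/z)²]^(−5/2)
r/z = 1.6/1.6 = 1; [1+(r/z)²]^(−5/2) = 0.17678.
Δσ_z = 3×370/(2π×1.6²) × 0.17678 = 69.009 × 0.17678 = 12.2 kPa

Δσ_z ≈ 12.2 kPa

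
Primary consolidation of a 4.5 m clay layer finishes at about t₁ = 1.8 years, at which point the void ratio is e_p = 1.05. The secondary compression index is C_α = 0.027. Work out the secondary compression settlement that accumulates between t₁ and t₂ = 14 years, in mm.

S_s ≈ 52.8 mm

Secondary compression: S_s = C_α·H/(1+e_p)·log₁₀(t₂/t₁)
S_s = 0.027×4.5/(1+1.05)×log₁₀(14/1.8)
    = 0.05927 × 0.8909 = 0.0528 m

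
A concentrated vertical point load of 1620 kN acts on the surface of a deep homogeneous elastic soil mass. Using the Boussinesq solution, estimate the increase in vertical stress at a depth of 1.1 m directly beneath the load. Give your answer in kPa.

Boussinesq vertical stress below a point load on an elastic half-space:
Δσ_z = 3P/(2πz²) · [1 + (r/z)²]^(−5/2)
r/z = 0/1.1 = 0; [1+(r/z)²]^(−5/2) = 1.
Δσ_z = 3×1620/(2π×1.1²) × 1 = 639.25 × 1 = 639.2 kPa

Δσ_z ≈ 639 kPa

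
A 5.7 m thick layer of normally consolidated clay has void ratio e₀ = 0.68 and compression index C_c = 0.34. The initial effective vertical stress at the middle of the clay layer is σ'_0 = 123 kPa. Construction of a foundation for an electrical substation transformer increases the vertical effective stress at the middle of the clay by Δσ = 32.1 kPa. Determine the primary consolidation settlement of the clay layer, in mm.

Final effective stress: σ'_f = σ'_0 + Δσ = 123 + 32.1 = 155.1 kPa.
Normally consolidated clay, so the full stress increment lies on the virgin compression line:
S_c = C_c·H/(1+e₀)·log₁₀(σ'_f/σ'_0) = 0.34×5.7/(1+0.68)×log₁₀(155.1/123)
    = 1.1536 × 0.10071 = 0.1162 m

S_c ≈ 116 mm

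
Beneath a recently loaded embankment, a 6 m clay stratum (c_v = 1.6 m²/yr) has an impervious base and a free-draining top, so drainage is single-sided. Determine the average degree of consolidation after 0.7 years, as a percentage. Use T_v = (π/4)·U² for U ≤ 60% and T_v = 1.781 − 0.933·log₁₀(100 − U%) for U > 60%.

U ≈ 19.9 %

Drainage path length: H_d = H = 6 m (single drainage).
T_v = c_v·t/H_d² = 1.6×0.7/6² = 0.031111.
T_v = 0.031111 corresponds to the U ≤ 60% branch:
U = √(4T_v/π) = 0.199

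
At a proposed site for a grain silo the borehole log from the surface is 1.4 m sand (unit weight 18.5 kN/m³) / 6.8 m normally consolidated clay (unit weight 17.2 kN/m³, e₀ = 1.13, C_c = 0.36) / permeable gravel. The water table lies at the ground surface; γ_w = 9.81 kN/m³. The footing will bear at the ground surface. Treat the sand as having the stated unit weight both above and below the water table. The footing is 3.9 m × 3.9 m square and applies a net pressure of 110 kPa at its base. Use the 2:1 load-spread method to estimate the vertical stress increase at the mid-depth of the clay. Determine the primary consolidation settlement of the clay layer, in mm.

Mid-depth of clay below the ground surface: z = 1.4 + 6.8/2 = 4.8 m.
Total vertical stress at mid-clay: σ_v = 18.5×1.4 + 17.2×3.4 = 84.38 kPa.
Pore pressure: u = 9.81×(4.8 − 0) = 47.088 kPa.
Initial effective stress: σ'_0 = σ_v − u = 84.38 − 47.088 = 37.292 kPa.
Stress increase at mid-clay by the 2:1 spreading method:
Δσ = qBL/((B+z)(L+z)) = 110×3.9×3.9/((3.9+4.8)(3.9+4.8)) = 22.105 kPa
Final effective stress: σ'_f = σ'_0 + Δσ = 37.292 + 22.105 = 59.397 kPa.
Normally consolidated clay, so the full stress increment lies on the virgin compression line:
S_c = C_c·H/(1+e₀)·log₁₀(σ'_f/σ'_0) = 0.36×6.8/(1+1.13)×log₁₀(59.397/37.292)
    = 1.1493 × 0.20215 = 0.2323 m

S_c ≈ 232 mm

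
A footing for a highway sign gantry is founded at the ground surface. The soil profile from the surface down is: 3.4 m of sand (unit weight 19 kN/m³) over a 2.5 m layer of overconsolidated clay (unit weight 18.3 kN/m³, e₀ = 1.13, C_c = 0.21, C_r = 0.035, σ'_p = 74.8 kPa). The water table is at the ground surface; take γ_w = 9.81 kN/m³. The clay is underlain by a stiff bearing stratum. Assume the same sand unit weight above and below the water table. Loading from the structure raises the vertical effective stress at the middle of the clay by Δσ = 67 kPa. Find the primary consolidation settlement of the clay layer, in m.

Mid-depth of clay below the ground surface: z = 3.4 + 2.5/2 = 4.65 m.
Total vertical stress at mid-clay: σ_v = 19×3.4 + 18.3×1.25 = 87.475 kPa.
Pore pressure: u = 9.81×(4.65 − 0) = 45.617 kPa.
Initial effective stress: σ'_0 = σ_v − u = 87.475 − 45.617 = 41.858 kPa.
Final effective stress: σ'_f = 41.858 + 67 = 108.86 kPa.
σ'_f = 108.86 > σ'_p = 74.8 kPa, so the stress path crosses the preconsolidation pressure — recompression up to σ'_p, then virgin compression beyond:
S_c = H/(1+e₀)·[C_r·log₁₀(σ'_p/σ'_0) + C_c·log₁₀(σ'_f/σ'_p)]
    = 2.5/2.13 × [0.035×log₁₀(74.8/41.858) + 0.21×log₁₀(108.86/74.8)]
    = 1.1737 × [0.0088243 + 0.034223] = 0.05052 m

S_c ≈ 0.0505 m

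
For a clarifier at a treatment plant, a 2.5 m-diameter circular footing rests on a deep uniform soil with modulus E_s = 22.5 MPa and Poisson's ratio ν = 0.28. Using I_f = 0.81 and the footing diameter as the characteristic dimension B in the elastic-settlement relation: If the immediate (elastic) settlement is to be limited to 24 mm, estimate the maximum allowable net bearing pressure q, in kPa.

E_s = 22.5 MPa = 22500 kPa.
S_e = q·B·(1−ν²)/E_s · I_f  ⇒  q = S_e·E_s / (B·(1−ν²)·I_f).
q = 0.024 × 22500 / (2.5 × 0.9216 × 0.81) = 289.4 kPa

q ≈ 289 kPa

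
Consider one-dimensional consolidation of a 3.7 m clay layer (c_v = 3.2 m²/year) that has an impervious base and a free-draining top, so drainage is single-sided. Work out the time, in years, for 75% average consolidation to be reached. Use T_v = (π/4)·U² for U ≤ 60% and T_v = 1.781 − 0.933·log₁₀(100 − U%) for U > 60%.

Drainage path length: H_d = H = 3.7 m (single drainage).
U > 60%: T_v = 1.781 − 0.933·log₁₀(100 − 75) = 0.47672.
t = T_v·H_d²/c_v = 0.47672×3.7²/3.2 = 2.039 years.

t ≈ 2.04 years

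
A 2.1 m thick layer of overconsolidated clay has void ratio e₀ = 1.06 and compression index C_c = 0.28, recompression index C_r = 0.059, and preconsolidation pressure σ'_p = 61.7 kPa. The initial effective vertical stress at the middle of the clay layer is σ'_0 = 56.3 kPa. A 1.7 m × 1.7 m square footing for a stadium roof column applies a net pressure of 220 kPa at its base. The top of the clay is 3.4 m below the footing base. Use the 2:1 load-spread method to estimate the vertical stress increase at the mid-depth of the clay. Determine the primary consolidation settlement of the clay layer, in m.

S_c ≈ 0.0234 m

Mid-depth of clay below the footing base: z = 3.4 + 2.1/2 = 4.45 m.
Stress increase at mid-clay by the 2:1 spreading method:
Δσ = qBL/((B+z)(L+z)) = 220×1.7×1.7/((1.7+4.45)(1.7+4.45)) = 16.81 kPa
Final effective stress: σ'_f = 56.3 + 16.81 = 73.11 kPa.
σ'_f = 73.11 > σ'_p = 61.7 kPa, so the stress path crosses the preconsolidation pressure — recompression up to σ'_p, then virgin compression beyond:
S_c = H/(1+e₀)·[C_r·log₁₀(σ'_p/σ'_0) + C_c·log₁₀(σ'_f/σ'_p)]
    = 2.1/2.06 × [0.059×log₁₀(61.7/56.3) + 0.28×log₁₀(73.11/61.7)]
    = 1.0194 × [0.0023468 + 0.020634] = 0.02343 m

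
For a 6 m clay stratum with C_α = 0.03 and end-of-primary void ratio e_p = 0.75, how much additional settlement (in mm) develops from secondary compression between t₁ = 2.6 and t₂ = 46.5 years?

S_s ≈ 129 mm

Secondary compression: S_s = C_α·H/(1+e_p)·log₁₀(t₂/t₁)
S_s = 0.03×6/(1+0.75)×log₁₀(46.5/2.6)
    = 0.1029 × 1.252 = 0.1288 m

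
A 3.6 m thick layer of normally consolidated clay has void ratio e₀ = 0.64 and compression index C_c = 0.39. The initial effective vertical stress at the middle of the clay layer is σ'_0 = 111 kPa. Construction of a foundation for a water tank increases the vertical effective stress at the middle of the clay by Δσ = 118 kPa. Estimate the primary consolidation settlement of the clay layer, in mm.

Final effective stress: σ'_f = σ'_0 + Δσ = 111 + 118 = 229 kPa.
Normally consolidated clay, so the full stress increment lies on the virgin compression line:
S_c = C_c·H/(1+e₀)·log₁₀(σ'_f/σ'_0) = 0.39×3.6/(1+0.64)×log₁₀(229/111)
    = 0.8561 × 0.31451 = 0.2693 m

S_c ≈ 269 mm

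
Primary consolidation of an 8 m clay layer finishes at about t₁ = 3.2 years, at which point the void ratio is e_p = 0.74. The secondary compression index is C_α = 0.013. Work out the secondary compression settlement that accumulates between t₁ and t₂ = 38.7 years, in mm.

Secondary compression: S_s = C_α·H/(1+e_p)·log₁₀(t₂/t₁)
S_s = 0.013×8/(1+0.74)×log₁₀(38.7/3.2)
    = 0.05977 × 1.083 = 0.0647 m

S_s ≈ 64.7 mm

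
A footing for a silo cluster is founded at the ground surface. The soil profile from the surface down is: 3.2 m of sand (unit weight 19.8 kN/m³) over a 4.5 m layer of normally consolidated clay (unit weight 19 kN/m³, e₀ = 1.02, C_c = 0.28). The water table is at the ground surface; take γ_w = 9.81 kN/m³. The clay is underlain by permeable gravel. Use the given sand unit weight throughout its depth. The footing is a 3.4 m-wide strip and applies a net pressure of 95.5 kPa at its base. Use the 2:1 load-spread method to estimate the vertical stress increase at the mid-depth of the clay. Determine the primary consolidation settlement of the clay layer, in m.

S_c ≈ 0.143 m

Mid-depth of clay below the ground surface: z = 3.2 + 4.5/2 = 5.45 m.
Total vertical stress at mid-clay: σ_v = 19.8×3.2 + 19×2.25 = 106.11 kPa.
Pore pressure: u = 9.81×(5.45 − 0) = 53.465 kPa.
Initial effective stress: σ'_0 = σ_v − u = 106.11 − 53.465 = 52.645 kPa.
Stress increase at mid-clay by the 2:1 spreading method:
Δσ = qB/(B+z) = 95.5×3.4/(3.4+5.45) = 36.689 kPa
Final effective stress: σ'_f = σ'_0 + Δσ = 52.645 + 36.689 = 89.334 kPa.
Normally consolidated clay, so the full stress increment lies on the virgin compression line:
S_c = C_c·H/(1+e₀)·log₁₀(σ'_f/σ'_0) = 0.28×4.5/(1+1.02)×log₁₀(89.334/52.645)
    = 0.62376 × 0.22966 = 0.1433 m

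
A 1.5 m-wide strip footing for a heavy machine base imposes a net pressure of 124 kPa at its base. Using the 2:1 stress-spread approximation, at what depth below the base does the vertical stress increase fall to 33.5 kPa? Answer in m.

2:1 spreading — at depth z the loaded area has grown by z in each plan dimension:
qB/(B+z) = Δσ_z ⇒ z = qB/Δσ_z − B = 124×1.5/33.5 − 1.5 = 4.052 m

z ≈ 4.05 m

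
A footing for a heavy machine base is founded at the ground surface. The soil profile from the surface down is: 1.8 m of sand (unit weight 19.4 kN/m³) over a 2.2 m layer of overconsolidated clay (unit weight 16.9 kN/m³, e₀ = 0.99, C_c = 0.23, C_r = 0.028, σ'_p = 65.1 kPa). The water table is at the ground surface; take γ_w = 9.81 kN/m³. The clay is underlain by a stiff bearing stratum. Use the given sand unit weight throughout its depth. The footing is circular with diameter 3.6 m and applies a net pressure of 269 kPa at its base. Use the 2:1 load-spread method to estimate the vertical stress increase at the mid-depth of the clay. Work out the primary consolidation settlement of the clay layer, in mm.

Mid-depth of clay below the ground surface: z = 1.8 + 2.2/2 = 2.9 m.
Total vertical stress at mid-clay: σ_v = 19.4×1.8 + 16.9×1.1 = 53.51 kPa.
Pore pressure: u = 9.81×(2.9 − 0) = 28.449 kPa.
Initial effective stress: σ'_0 = σ_v − u = 53.51 − 28.449 = 25.061 kPa.
Stress increase at mid-clay by the 2:1 spreading method:
Δσ ≈ qD²/(D+z)² = 269×3.6²/(3.6+2.9)² = 82.515 kPa
Final effective stress: σ'_f = 25.061 + 82.515 = 107.58 kPa.
σ'_f = 107.58 > σ'_p = 65.1 kPa, so the stress path crosses the preconsolidation pressure — recompression up to σ'_p, then virgin compression beyond:
S_c = H/(1+e₀)·[C_r·log₁₀(σ'_p/σ'_0) + C_c·log₁₀(σ'_f/σ'_p)]
    = 2.2/1.99 × [0.028×log₁₀(65.1/25.061) + 0.23×log₁₀(107.58/65.1)]
    = 1.1055 × [0.011608 + 0.050175] = 0.0683 m

S_c ≈ 68.3 mm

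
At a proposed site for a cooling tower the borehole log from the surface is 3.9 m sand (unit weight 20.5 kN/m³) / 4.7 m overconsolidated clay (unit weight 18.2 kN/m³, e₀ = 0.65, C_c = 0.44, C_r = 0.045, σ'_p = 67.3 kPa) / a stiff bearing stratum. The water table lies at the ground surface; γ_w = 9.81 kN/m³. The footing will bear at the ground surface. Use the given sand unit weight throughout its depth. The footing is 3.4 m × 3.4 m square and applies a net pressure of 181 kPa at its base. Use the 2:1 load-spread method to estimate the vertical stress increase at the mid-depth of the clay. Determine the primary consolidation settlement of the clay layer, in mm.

S_c ≈ 125 mm

Mid-depth of clay below the ground surface: z = 3.9 + 4.7/2 = 6.25 m.
Total vertical stress at mid-clay: σ_v = 20.5×3.9 + 18.2×2.35 = 122.72 kPa.
Pore pressure: u = 9.81×(6.25 − 0) = 61.312 kPa.
Initial effective stress: σ'_0 = σ_v − u = 122.72 − 61.312 = 61.408 kPa.
Stress increase at mid-clay by the 2:1 spreading method:
Δσ = qBL/((B+z)(L+z)) = 181×3.4×3.4/((3.4+6.25)(3.4+6.25)) = 22.469 kPa
Final effective stress: σ'_f = 61.408 + 22.469 = 83.877 kPa.
σ'_f = 83.877 > σ'_p = 67.3 kPa, so the stress path crosses the preconsolidation pressure — recompression up to σ'_p, then virgin compression beyond:
S_c = H/(1+e₀)·[C_r·log₁₀(σ'_p/σ'_0) + C_c·log₁₀(σ'_f/σ'_p)]
    = 4.7/1.65 × [0.045×log₁₀(67.3/61.408) + 0.44×log₁₀(83.877/67.3)]
    = 2.8485 × [0.0017906 + 0.042076] = 0.125 m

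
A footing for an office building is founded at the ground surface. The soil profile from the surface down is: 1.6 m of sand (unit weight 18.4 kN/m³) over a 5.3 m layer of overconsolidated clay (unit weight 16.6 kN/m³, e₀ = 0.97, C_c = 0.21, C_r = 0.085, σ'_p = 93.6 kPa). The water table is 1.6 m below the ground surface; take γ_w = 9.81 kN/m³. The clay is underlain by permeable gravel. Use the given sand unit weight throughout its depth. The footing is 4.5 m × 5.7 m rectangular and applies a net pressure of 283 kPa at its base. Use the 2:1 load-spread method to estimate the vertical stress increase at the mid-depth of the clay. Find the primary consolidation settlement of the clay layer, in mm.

Mid-depth of clay below the ground surface: z = 1.6 + 5.3/2 = 4.25 m.
Total vertical stress at mid-clay: σ_v = 18.4×1.6 + 16.6×2.65 = 73.43 kPa.
Pore pressure: u = 9.81×(4.25 − 1.6) = 25.997 kPa.
Initial effective stress: σ'_0 = σ_v − u = 73.43 − 25.997 = 47.433 kPa.
Stress increase at mid-clay by the 2:1 spreading method:
Δσ = qBL/((B+z)(L+z)) = 283×4.5×5.7/((4.5+4.25)(5.7+4.25)) = 83.376 kPa
Final effective stress: σ'_f = 47.433 + 83.376 = 130.81 kPa.
σ'_f = 130.81 > σ'_p = 93.6 kPa, so the stress path crosses the preconsolidation pressure — recompression up to σ'_p, then virgin compression beyond:
S_c = H/(1+e₀)·[C_r·log₁₀(σ'_p/σ'_0) + C_c·log₁₀(σ'_f/σ'_p)]
    = 5.3/1.97 × [0.085×log₁₀(93.6/47.433) + 0.21×log₁₀(130.81/93.6)]
    = 2.6904 × [0.025092 + 0.030527] = 0.1496 m

S_c ≈ 150 mm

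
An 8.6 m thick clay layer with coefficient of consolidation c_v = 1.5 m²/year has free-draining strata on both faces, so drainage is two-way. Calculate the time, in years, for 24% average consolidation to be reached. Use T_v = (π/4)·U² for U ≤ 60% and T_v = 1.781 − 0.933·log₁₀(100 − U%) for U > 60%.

t ≈ 0.558 years

Drainage path length: H_d = H/2 = 4.3 m (double drainage).
U ≤ 60%: T_v = (π/4)·U² = (π/4)×0.24² = 0.045239.
t = T_v·H_d²/c_v = 0.045239×4.3²/1.5 = 0.5576 years.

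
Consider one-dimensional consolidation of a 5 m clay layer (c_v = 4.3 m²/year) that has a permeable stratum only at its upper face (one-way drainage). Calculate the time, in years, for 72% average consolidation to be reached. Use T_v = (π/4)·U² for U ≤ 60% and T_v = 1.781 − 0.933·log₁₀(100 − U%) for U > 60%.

Drainage path length: H_d = H = 5 m (single drainage).
U > 60%: T_v = 1.781 − 0.933·log₁₀(100 − 72) = 0.4308.
t = T_v·H_d²/c_v = 0.4308×5²/4.3 = 2.505 years.

t ≈ 2.5 years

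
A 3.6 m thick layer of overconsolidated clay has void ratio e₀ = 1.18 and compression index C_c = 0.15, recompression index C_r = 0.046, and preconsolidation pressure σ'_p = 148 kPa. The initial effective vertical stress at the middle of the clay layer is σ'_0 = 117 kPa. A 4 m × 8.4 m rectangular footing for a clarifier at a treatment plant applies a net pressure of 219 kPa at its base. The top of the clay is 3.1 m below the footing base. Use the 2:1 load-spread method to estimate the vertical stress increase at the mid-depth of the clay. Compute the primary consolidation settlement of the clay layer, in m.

S_c ≈ 0.0283 m

Mid-depth of clay below the footing base: z = 3.1 + 3.6/2 = 4.9 m.
Stress increase at mid-clay by the 2:1 spreading method:
Δσ = qBL/((B+z)(L+z)) = 219×4×8.4/((4+4.9)(8.4+4.9)) = 62.164 kPa
Final effective stress: σ'_f = 117 + 62.164 = 179.16 kPa.
σ'_f = 179.16 > σ'_p = 148 kPa, so the stress path crosses the preconsolidation pressure — recompression up to σ'_p, then virgin compression beyond:
S_c = H/(1+e₀)·[C_r·log₁₀(σ'_p/σ'_0) + C_c·log₁₀(σ'_f/σ'_p)]
    = 3.6/2.18 × [0.046×log₁₀(148/117) + 0.15×log₁₀(179.16/148)]
    = 1.6514 × [0.0046955 + 0.012447] = 0.02831 m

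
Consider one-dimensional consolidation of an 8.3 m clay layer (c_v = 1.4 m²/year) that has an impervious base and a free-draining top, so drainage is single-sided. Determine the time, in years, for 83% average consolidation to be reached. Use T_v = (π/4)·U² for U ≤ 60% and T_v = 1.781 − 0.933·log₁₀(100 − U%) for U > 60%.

t ≈ 31.1 years

Drainage path length: H_d = H = 8.3 m (single drainage).
U > 60%: T_v = 1.781 − 0.933·log₁₀(100 − 83) = 0.63299.
t = T_v·H_d²/c_v = 0.63299×8.3²/1.4 = 31.15 years.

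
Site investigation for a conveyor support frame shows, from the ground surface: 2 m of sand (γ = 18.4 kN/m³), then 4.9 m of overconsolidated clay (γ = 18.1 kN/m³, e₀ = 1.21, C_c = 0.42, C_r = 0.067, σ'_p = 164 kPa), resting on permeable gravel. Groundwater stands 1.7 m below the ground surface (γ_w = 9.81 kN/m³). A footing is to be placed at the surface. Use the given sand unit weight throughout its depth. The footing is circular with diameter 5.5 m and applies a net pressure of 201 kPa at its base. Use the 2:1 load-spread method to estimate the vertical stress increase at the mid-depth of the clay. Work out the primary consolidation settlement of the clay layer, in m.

S_c ≈ 0.0489 m

Mid-depth of clay below the ground surface: z = 2 + 4.9/2 = 4.45 m.
Total vertical stress at mid-clay: σ_v = 18.4×2 + 18.1×2.45 = 81.145 kPa.
Pore pressure: u = 9.81×(4.45 − 1.7) = 26.978 kPa.
Initial effective stress: σ'_0 = σ_v − u = 81.145 − 26.978 = 54.167 kPa.
Stress increase at mid-clay by the 2:1 spreading method:
Δσ ≈ qD²/(D+z)² = 201×5.5²/(5.5+4.45)² = 61.415 kPa
Final effective stress: σ'_f = 54.167 + 61.415 = 115.58 kPa.
σ'_f = 115.58 ≤ σ'_p = 164 kPa, so the clay remains overconsolidated and only the recompression index applies:
S_c = C_r·H/(1+e₀)·log₁₀(σ'_f/σ'_0) = 0.067×4.9/2.21×log₁₀(115.58/54.167)
    = 0.14855 × 0.32915 = 0.0489 m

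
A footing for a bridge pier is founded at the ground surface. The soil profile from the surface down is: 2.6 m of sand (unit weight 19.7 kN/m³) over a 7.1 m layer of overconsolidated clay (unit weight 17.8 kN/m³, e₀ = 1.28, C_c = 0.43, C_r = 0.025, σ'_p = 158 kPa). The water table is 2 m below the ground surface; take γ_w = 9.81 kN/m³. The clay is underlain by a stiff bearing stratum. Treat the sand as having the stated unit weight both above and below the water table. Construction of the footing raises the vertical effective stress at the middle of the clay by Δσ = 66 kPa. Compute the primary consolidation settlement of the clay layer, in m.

S_c ≈ 0.0216 m

Mid-depth of clay below the ground surface: z = 2.6 + 7.1/2 = 6.15 m.
Total vertical stress at mid-clay: σ_v = 19.7×2.6 + 17.8×3.55 = 114.41 kPa.
Pore pressure: u = 9.81×(6.15 − 2) = 40.712 kPa.
Initial effective stress: σ'_0 = σ_v − u = 114.41 − 40.712 = 73.698 kPa.
Final effective stress: σ'_f = 73.698 + 66 = 139.7 kPa.
σ'_f = 139.7 ≤ σ'_p = 158 kPa, so the clay remains overconsolidated and only the recompression index applies:
S_c = C_r·H/(1+e₀)·log₁₀(σ'_f/σ'_0) = 0.025×7.1/2.28×log₁₀(139.7/73.698)
    = 0.07785 × 0.27774 = 0.02162 m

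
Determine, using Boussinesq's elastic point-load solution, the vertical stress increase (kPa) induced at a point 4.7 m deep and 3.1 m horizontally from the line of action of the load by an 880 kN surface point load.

Δσ_z ≈ 7.71 kPa

Boussinesq vertical stress below a point load on an elastic half-space:
Δσ_z = 3P/(2πz²) · [1 + (r/z)²]^(−5/2)
r/z = 3.1/4.7 = 0.65957; [1+(r/z)²]^(−5/2) = 0.40536.
Δσ_z = 3×880/(2π×4.7²) × 0.40536 = 19.021 × 0.40536 = 7.71 kPa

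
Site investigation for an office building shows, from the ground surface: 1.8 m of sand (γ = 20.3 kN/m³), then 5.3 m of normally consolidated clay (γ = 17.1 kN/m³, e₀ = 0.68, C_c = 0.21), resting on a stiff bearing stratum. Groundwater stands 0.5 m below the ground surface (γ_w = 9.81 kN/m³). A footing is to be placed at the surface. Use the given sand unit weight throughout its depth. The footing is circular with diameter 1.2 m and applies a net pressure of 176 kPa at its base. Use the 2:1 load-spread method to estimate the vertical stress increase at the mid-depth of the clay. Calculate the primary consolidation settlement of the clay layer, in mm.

Mid-depth of clay below the ground surface: z = 1.8 + 5.3/2 = 4.45 m.
Total vertical stress at mid-clay: σ_v = 20.3×1.8 + 17.1×2.65 = 81.855 kPa.
Pore pressure: u = 9.81×(4.45 − 0.5) = 38.75 kPa.
Initial effective stress: σ'_0 = σ_v − u = 81.855 − 38.75 = 43.105 kPa.
Stress increase at mid-clay by the 2:1 spreading method:
Δσ ≈ qD²/(D+z)² = 176×1.2²/(1.2+4.45)² = 7.9392 kPa
Final effective stress: σ'_f = σ'_0 + Δσ = 43.105 + 7.9392 = 51.044 kPa.
Normally consolidated clay, so the full stress increment lies on the virgin compression line:
S_c = C_c·H/(1+e₀)·log₁₀(σ'_f/σ'_0) = 0.21×5.3/(1+0.68)×log₁₀(51.044/43.105)
    = 0.6625 × 0.073417 = 0.04864 m

S_c ≈ 48.6 mm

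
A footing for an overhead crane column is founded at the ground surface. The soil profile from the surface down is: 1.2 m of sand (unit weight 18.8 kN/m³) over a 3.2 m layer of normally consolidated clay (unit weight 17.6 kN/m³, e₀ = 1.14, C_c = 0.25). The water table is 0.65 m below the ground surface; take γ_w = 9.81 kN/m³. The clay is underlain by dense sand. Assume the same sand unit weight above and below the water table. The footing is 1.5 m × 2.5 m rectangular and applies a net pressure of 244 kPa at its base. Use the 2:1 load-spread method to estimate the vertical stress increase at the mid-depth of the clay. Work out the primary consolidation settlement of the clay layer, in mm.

S_c ≈ 139 mm

Mid-depth of clay below the ground surface: z = 1.2 + 3.2/2 = 2.8 m.
Total vertical stress at mid-clay: σ_v = 18.8×1.2 + 17.6×1.6 = 50.72 kPa.
Pore pressure: u = 9.81×(2.8 − 0.65) = 21.091 kPa.
Initial effective stress: σ'_0 = σ_v − u = 50.72 − 21.091 = 29.629 kPa.
Stress increase at mid-clay by the 2:1 spreading method:
Δσ = qBL/((B+z)(L+z)) = 244×1.5×2.5/((1.5+2.8)(2.5+2.8)) = 40.149 kPa
Final effective stress: σ'_f = σ'_0 + Δσ = 29.629 + 40.149 = 69.778 kPa.
Normally consolidated clay, so the full stress increment lies on the virgin compression line:
S_c = C_c·H/(1+e₀)·log₁₀(σ'_f/σ'_0) = 0.25×3.2/(1+1.14)×log₁₀(69.778/29.629)
    = 0.37383 × 0.372 = 0.1391 m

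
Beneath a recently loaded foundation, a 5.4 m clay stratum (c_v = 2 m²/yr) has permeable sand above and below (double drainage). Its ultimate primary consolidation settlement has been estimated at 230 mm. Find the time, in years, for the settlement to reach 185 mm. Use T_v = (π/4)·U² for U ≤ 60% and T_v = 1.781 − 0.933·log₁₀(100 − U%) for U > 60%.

t ≈ 2.1 years

Drainage path length: H_d = H/2 = 2.7 m (double drainage).
U = S(t)/S_ult = 185/230 = 0.8043.
U > 60%: T_v = 1.781 − 0.933·log₁₀(100 − 80.435) = 0.57604.
t = T_v·H_d²/c_v = 0.57604×2.7²/2 = 2.1 years.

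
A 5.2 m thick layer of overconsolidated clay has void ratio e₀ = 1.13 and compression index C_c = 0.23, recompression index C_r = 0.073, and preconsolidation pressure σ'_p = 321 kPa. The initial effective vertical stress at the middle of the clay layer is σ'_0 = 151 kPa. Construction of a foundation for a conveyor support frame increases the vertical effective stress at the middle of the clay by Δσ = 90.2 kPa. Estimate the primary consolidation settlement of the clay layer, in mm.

S_c ≈ 36.2 mm

Final effective stress: σ'_f = 151 + 90.2 = 241.2 kPa.
σ'_f = 241.2 ≤ σ'_p = 321 kPa, so the clay remains overconsolidated and only the recompression index applies:
S_c = C_r·H/(1+e₀)·log₁₀(σ'_f/σ'_0) = 0.073×5.2/2.13×log₁₀(241.2/151)
    = 0.17821 × 0.2034 = 0.03625 m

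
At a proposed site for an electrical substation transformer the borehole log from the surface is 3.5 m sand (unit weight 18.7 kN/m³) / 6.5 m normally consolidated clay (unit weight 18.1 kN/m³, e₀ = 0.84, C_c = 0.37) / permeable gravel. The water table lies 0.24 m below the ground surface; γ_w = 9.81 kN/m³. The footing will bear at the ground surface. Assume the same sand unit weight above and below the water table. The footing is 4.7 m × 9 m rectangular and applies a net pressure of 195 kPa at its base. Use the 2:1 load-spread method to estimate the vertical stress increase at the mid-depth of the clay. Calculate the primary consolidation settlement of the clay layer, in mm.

S_c ≈ 320 mm

Mid-depth of clay below the ground surface: z = 3.5 + 6.5/2 = 6.75 m.
Total vertical stress at mid-clay: σ_v = 18.7×3.5 + 18.1×3.25 = 124.28 kPa.
Pore pressure: u = 9.81×(6.75 − 0.24) = 63.863 kPa.
Initial effective stress: σ'_0 = σ_v − u = 124.28 − 63.863 = 60.417 kPa.
Stress increase at mid-clay by the 2:1 spreading method:
Δσ = qBL/((B+z)(L+z)) = 195×4.7×9/((4.7+6.75)(9+6.75)) = 45.739 kPa
Final effective stress: σ'_f = σ'_0 + Δσ = 60.417 + 45.739 = 106.16 kPa.
Normally consolidated clay, so the full stress increment lies on the virgin compression line:
S_c = C_c·H/(1+e₀)·log₁₀(σ'_f/σ'_0) = 0.37×6.5/(1+0.84)×log₁₀(106.16/60.417)
    = 1.3071 × 0.2448 = 0.32 m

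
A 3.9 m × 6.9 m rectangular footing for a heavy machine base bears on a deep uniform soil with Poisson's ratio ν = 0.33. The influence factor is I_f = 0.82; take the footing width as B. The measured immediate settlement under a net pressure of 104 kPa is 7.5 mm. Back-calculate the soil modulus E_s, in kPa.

E_s ≈ 39500 kPa

S_e = q·B·(1−ν²)/E_s · I_f  ⇒  E_s = q·B·(1−ν²)·I_f / S_e.
E_s = 104 × 3.9 × 0.8911 × 0.82 / 0.0075 = 39520 kPa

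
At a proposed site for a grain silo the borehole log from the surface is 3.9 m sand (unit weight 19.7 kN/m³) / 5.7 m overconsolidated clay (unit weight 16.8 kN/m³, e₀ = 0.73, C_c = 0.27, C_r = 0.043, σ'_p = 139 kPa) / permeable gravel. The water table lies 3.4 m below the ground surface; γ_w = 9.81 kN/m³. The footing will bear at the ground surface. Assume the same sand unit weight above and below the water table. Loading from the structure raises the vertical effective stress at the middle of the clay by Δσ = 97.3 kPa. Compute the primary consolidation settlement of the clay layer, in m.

S_c ≈ 0.145 m

Mid-depth of clay below the ground surface: z = 3.9 + 5.7/2 = 6.75 m.
Total vertical stress at mid-clay: σ_v = 19.7×3.9 + 16.8×2.85 = 124.71 kPa.
Pore pressure: u = 9.81×(6.75 − 3.4) = 32.864 kPa.
Initial effective stress: σ'_0 = σ_v − u = 124.71 − 32.864 = 91.846 kPa.
Final effective stress: σ'_f = 91.846 + 97.3 = 189.15 kPa.
σ'_f = 189.15 > σ'_p = 139 kPa, so the stress path crosses the preconsolidation pressure — recompression up to σ'_p, then virgin compression beyond:
S_c = H/(1+e₀)·[C_r·log₁₀(σ'_p/σ'_0) + C_c·log₁₀(σ'_f/σ'_p)]
    = 5.7/1.73 × [0.043×log₁₀(139/91.846) + 0.27×log₁₀(189.15/139)]
    = 3.2948 × [0.007738 + 0.036124] = 0.1445 m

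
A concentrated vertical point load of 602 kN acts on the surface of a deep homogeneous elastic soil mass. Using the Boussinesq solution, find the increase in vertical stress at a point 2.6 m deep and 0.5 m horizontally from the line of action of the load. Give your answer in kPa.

Boussinesq vertical stress below a point load on an elastic half-space:
Δσ_z = 3P/(2πz²) · [1 + (r/z)²]^(−5/2)
r/z = 0.5/2.6 = 0.19231; [1+(r/z)²]^(−5/2) = 0.91321.
Δσ_z = 3×602/(2π×2.6²) × 0.91321 = 42.52 × 0.91321 = 38.83 kPa

Δσ_z ≈ 38.8 kPa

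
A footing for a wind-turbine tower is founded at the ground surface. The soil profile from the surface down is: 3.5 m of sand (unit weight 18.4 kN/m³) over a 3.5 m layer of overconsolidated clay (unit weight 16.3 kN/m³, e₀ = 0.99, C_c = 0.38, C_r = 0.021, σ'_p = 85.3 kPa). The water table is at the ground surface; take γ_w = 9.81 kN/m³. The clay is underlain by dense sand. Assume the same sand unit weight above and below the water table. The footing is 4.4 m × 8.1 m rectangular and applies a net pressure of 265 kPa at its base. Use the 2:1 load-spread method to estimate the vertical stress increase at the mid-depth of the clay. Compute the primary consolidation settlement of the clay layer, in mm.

S_c ≈ 97.6 mm

Mid-depth of clay below the ground surface: z = 3.5 + 3.5/2 = 5.25 m.
Total vertical stress at mid-clay: σ_v = 18.4×3.5 + 16.3×1.75 = 92.925 kPa.
Pore pressure: u = 9.81×(5.25 − 0) = 51.503 kPa.
Initial effective stress: σ'_0 = σ_v − u = 92.925 − 51.503 = 41.422 kPa.
Stress increase at mid-clay by the 2:1 spreading method:
Δσ = qBL/((B+z)(L+z)) = 265×4.4×8.1/((4.4+5.25)(8.1+5.25)) = 73.312 kPa
Final effective stress: σ'_f = 41.422 + 73.312 = 114.73 kPa.
σ'_f = 114.73 > σ'_p = 85.3 kPa, so the stress path crosses the preconsolidation pressure — recompression up to σ'_p, then virgin compression beyond:
S_c = H/(1+e₀)·[C_r·log₁₀(σ'_p/σ'_0) + C_c·log₁₀(σ'_f/σ'_p)]
    = 3.5/1.99 × [0.021×log₁₀(85.3/41.422) + 0.38×log₁₀(114.73/85.3)]
    = 1.7588 × [0.0065881 + 0.048917] = 0.09762 m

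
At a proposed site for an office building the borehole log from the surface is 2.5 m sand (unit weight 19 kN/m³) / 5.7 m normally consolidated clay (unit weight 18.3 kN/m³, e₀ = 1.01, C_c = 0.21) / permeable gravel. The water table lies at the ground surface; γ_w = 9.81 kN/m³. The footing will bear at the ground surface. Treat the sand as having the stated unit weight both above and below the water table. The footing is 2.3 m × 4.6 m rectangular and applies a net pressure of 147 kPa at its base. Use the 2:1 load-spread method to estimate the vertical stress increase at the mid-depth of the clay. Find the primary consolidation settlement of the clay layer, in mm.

Mid-depth of clay below the ground surface: z = 2.5 + 5.7/2 = 5.35 m.
Total vertical stress at mid-clay: σ_v = 19×2.5 + 18.3×2.85 = 99.655 kPa.
Pore pressure: u = 9.81×(5.35 − 0) = 52.483 kPa.
Initial effective stress: σ'_0 = σ_v − u = 99.655 − 52.483 = 47.172 kPa.
Stress increase at mid-clay by the 2:1 spreading method:
Δσ = qBL/((B+z)(L+z)) = 147×2.3×4.6/((2.3+5.35)(4.6+5.35)) = 20.432 kPa
Final effective stress: σ'_f = σ'_0 + Δσ = 47.172 + 20.432 = 67.604 kPa.
Normally consolidated clay, so the full stress increment lies on the virgin compression line:
S_c = C_c·H/(1+e₀)·log₁₀(σ'_f/σ'_0) = 0.21×5.7/(1+1.01)×log₁₀(67.604/47.172)
    = 0.59552 × 0.15629 = 0.09307 m

S_c ≈ 93.1 mm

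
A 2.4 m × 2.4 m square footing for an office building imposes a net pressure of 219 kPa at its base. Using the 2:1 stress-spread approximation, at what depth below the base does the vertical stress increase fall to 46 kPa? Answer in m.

2:1 spreading — at depth z the loaded area has grown by z in each plan dimension:
qB²/(B+z)² = Δσ_z ⇒ z = B(√(q/Δσ_z) − 1) = 2.4×(√(219/46) − 1) = 2.837 m

z ≈ 2.84 m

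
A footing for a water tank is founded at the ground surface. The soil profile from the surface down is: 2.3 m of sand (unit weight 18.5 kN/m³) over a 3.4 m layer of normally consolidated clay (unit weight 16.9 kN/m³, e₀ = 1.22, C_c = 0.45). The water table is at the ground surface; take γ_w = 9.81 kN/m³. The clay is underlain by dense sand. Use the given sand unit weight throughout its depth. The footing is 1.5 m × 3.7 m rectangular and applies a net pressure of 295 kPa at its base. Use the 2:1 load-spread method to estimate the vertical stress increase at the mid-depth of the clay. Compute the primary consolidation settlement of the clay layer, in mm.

Mid-depth of clay below the ground surface: z = 2.3 + 3.4/2 = 4 m.
Total vertical stress at mid-clay: σ_v = 18.5×2.3 + 16.9×1.7 = 71.28 kPa.
Pore pressure: u = 9.81×(4 − 0) = 39.24 kPa.
Initial effective stress: σ'_0 = σ_v − u = 71.28 − 39.24 = 32.04 kPa.
Stress increase at mid-clay by the 2:1 spreading method:
Δσ = qBL/((B+z)(L+z)) = 295×1.5×3.7/((1.5+4)(3.7+4)) = 38.66 kPa
Final effective stress: σ'_f = σ'_0 + Δσ = 32.04 + 38.66 = 70.7 kPa.
Normally consolidated clay, so the full stress increment lies on the virgin compression line:
S_c = C_c·H/(1+e₀)·log₁₀(σ'_f/σ'_0) = 0.45×3.4/(1+1.22)×log₁₀(70.7/32.04)
    = 0.68919 × 0.34373 = 0.2369 m

S_c ≈ 237 mm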